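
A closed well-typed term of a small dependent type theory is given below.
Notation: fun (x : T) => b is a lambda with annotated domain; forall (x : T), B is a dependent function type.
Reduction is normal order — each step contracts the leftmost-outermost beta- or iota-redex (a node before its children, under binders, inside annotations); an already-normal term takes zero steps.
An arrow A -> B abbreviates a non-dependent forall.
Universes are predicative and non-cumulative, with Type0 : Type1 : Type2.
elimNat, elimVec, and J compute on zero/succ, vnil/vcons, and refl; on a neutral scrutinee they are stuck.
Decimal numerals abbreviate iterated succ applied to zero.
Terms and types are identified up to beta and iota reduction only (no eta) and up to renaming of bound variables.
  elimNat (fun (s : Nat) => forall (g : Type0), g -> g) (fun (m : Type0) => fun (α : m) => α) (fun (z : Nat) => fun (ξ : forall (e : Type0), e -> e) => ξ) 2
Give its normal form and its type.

reduced normal form:
  fun (s : Type0) => fun (g : s) => g
inferred type:
  forall (s : Type0), s -> s


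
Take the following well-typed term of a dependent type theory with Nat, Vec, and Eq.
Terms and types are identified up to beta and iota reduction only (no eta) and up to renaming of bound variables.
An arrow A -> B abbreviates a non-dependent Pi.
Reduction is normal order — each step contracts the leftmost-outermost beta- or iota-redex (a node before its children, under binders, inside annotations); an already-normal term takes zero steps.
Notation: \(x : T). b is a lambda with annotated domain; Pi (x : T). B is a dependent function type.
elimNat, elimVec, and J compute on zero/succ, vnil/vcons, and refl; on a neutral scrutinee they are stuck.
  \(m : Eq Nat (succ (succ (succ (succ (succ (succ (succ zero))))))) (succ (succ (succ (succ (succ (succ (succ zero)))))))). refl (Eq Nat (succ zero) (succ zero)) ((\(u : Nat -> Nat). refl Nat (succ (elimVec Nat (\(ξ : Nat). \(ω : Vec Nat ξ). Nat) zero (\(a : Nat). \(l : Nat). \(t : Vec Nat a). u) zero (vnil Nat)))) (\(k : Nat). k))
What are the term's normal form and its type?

resulting normal form:
  \(m : Eq Nat (succ (succ (succ (succ (succ (succ (succ zero))))))) (succ (succ (succ (succ (succ (succ (succ zero)))))))). refl (Eq Nat (succ zero) (succ zero)) (refl Nat (succ zero))
inferred type:
  Eq Nat (succ (succ (succ (succ (succ (succ (succ zero))))))) (succ (succ (succ (succ (succ (succ (succ zero))))))) -> Eq (Eq Nat (succ zero) (succ zero)) (refl Nat (succ zero)) (refl Nat (succ zero))
observation: 2 normal-order steps separate the term from its normal form.


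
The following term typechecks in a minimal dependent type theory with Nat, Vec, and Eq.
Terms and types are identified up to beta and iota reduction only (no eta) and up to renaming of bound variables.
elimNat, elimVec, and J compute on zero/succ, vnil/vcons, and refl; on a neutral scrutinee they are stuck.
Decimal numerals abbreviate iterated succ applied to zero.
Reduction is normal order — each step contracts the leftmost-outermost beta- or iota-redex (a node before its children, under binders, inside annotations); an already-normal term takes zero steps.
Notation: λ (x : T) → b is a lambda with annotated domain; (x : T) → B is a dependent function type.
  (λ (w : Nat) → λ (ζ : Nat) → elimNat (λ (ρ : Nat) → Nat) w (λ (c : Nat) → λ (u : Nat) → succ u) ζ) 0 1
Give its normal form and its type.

resulting normal form:
  1
the term's type:
  Nat
observation: normalization takes exactly 6 steps under the normal-order strategy.


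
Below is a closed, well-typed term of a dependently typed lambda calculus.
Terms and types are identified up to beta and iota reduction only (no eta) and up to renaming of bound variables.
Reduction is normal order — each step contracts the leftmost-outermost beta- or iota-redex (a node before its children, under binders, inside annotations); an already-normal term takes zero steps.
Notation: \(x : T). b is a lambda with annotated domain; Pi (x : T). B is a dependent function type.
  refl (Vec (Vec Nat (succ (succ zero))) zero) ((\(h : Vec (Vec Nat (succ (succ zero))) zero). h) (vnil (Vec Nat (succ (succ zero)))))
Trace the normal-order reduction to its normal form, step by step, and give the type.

reduction (normal order):
  refl (Vec (Vec Nat (succ (succ zero))) zero) ((\(h : Vec (Vec Nat (succ (succ zero))) zero). h) (vnil (Vec Nat (succ (succ zero)))))
  ~> refl (Vec (Vec Nat (succ (succ zero))) zero) (vnil (Vec Nat (succ (succ zero))))
the term's type:
  Eq (Vec (Vec Nat (succ (succ zero))) zero) (vnil (Vec Nat (succ (succ zero)))) (vnil (Vec Nat (succ (succ zero))))


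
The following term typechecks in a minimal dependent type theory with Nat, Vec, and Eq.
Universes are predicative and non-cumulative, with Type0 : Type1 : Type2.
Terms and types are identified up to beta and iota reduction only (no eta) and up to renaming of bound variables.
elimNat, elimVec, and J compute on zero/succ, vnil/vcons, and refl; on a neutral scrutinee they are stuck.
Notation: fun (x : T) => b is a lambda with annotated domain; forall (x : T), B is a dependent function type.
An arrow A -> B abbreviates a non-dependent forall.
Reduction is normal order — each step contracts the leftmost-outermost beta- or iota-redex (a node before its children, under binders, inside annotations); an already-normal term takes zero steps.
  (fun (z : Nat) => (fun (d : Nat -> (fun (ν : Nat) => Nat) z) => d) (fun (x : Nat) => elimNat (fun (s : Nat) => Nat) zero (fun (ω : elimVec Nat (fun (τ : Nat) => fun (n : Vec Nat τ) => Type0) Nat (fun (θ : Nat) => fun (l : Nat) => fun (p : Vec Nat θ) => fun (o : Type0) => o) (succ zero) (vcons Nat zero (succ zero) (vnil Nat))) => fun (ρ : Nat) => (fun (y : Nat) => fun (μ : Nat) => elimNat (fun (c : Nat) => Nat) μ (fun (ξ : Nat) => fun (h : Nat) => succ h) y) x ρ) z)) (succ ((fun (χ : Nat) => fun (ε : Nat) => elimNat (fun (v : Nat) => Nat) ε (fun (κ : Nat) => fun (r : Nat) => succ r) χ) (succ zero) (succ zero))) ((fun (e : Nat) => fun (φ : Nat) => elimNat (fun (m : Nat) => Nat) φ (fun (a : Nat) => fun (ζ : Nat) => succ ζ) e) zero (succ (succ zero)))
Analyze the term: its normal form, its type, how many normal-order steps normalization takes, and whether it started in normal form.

reduced normal form:
  succ (succ (succ (succ (succ (succ zero)))))
inferred type:
  Nat
normal-order step count: 49
already normal: no
first redex: a beta-redex


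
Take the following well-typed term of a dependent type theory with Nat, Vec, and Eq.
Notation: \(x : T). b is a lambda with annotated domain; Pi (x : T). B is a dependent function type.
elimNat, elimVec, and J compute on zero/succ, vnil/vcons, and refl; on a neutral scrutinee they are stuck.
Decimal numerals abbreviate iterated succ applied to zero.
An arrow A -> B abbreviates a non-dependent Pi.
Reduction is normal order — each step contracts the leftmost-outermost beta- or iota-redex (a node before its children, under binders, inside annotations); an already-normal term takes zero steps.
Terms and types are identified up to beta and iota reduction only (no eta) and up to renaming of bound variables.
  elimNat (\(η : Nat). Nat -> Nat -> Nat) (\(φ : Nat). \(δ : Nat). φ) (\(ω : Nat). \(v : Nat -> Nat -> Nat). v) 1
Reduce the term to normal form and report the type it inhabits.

normal form:
  \(η : Nat). \(φ : Nat). η
the term's type:
  Nat -> Nat -> Nat
observation: the first redex contracted is an elimNat iota-redex; the normal form is reached in 4 normal-order steps.


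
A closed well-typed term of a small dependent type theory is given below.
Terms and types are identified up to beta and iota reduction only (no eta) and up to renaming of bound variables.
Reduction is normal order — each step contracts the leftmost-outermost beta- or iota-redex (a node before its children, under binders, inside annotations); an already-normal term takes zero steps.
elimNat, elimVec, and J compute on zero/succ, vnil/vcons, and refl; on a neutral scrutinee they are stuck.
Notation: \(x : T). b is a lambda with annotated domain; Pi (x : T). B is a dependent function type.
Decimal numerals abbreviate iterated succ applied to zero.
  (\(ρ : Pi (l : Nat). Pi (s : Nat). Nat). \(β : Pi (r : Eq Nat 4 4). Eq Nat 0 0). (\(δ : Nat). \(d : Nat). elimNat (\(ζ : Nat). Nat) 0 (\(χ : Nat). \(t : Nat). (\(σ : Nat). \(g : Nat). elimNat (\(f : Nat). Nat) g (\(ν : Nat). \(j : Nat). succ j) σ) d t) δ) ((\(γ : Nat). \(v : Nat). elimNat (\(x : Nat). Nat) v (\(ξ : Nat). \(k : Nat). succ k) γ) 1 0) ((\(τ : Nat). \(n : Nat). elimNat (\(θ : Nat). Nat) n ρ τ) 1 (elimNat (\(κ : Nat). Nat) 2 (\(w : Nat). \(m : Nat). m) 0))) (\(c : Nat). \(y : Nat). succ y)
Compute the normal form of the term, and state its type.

resulting normal form:
  \(ρ : Pi (l : Eq Nat 4 4). Eq Nat 0 0). 3
inferred type:
  Pi (ρ : Pi (l : Eq Nat 4 4). Eq Nat 0 0). Nat


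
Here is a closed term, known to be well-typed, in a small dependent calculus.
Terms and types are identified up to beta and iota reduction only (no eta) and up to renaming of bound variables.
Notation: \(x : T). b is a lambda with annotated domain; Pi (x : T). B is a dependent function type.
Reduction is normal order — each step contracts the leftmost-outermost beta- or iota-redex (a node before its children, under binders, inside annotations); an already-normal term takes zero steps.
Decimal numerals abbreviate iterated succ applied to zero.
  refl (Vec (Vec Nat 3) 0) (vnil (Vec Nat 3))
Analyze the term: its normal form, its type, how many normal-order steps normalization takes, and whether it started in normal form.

reduced normal form:
  refl (Vec (Vec Nat 3) 0) (vnil (Vec Nat 3))
inferred type:
  Eq (Vec (Vec Nat 3) 0) (vnil (Vec Nat 3)) (vnil (Vec Nat 3))
reduction steps (normal order): 0
already normal: yes


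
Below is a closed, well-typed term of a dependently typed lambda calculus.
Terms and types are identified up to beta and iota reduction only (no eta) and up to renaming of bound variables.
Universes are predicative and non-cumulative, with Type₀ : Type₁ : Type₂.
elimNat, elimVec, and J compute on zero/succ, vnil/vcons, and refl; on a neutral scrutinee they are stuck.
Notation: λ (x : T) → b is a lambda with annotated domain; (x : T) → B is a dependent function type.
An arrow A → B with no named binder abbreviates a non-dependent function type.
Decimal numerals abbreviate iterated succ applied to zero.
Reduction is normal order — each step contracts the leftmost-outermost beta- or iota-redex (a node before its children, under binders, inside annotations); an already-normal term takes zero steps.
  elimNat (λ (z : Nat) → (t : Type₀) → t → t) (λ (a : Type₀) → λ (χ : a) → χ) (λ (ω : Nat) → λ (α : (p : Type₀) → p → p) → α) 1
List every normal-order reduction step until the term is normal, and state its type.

reduction (normal order):
  elimNat (λ (z : Nat) → (t : Type₀) → t → t) (λ (a : Type₀) → λ (χ : a) → χ) (λ (ω : Nat) → λ (α : (p : Type₀) → p → p) → α) 1
  ~> (λ (z : Nat) → λ (t : (a : Type₀) → a → a) → t) 0 (elimNat (λ (χ : Nat) → (ω : Type₀) → ω → ω) (λ (α : Type₀) → λ (p : α) → p) (λ (k : Nat) → λ (γ : (w : Type₀) → w → w) → γ) 0)
  ~> (λ (z : (t : Type₀) → t → t) → z) (elimNat (λ (a : Nat) → (χ : Type₀) → χ → χ) (λ (ω : Type₀) → λ (α : ω) → α) (λ (p : Nat) → λ (k : (γ : Type₀) → γ → γ) → k) 0)
  ~> elimNat (λ (z : Nat) → (t : Type₀) → t → t) (λ (a : Type₀) → λ (χ : a) → χ) (λ (ω : Nat) → λ (α : (p : Type₀) → p → p) → α) 0
  ~> λ (z : Type₀) → λ (t : z) → t
inferred type:
  (z : Type₀) → z → z


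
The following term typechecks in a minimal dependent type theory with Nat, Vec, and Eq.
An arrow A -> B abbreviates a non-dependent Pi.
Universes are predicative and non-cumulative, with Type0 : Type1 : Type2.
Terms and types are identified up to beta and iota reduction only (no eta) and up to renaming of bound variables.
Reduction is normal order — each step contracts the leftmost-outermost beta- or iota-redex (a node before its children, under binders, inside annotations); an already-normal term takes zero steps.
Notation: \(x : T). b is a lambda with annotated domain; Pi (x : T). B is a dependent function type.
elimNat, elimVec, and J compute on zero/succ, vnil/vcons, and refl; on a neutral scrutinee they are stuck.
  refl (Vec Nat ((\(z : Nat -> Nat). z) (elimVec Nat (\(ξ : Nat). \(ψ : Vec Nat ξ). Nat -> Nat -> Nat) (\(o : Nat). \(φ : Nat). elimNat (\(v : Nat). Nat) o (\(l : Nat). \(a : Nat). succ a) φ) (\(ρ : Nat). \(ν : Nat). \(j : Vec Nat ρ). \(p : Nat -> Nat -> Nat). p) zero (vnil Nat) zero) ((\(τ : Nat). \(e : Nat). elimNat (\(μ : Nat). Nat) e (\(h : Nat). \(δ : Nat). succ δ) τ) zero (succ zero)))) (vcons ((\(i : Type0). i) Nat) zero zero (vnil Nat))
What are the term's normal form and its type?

reduced normal form:
  refl (Vec Nat (succ zero)) (vcons Nat zero zero (vnil Nat))
the term's type:
  Eq (Vec Nat (succ zero)) (vcons Nat zero zero (vnil Nat)) (vcons Nat zero zero (vnil Nat))


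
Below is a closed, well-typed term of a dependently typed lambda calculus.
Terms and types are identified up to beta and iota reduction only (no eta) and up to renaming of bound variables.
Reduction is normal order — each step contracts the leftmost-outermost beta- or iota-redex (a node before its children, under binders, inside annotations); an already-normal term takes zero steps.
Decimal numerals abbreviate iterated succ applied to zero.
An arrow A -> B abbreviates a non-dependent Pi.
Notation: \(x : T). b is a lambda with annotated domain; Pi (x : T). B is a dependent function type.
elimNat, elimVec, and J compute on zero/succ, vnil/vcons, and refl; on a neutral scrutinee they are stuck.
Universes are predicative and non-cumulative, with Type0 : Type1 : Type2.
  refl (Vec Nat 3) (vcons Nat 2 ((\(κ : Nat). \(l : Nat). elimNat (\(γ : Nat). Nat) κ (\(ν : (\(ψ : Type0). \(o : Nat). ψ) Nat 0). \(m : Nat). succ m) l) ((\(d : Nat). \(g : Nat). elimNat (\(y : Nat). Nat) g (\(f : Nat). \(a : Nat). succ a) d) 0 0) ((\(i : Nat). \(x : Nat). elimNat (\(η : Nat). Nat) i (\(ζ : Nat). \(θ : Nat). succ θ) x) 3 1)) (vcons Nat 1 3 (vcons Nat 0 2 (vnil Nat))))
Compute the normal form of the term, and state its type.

normal form:
  refl (Vec Nat 3) (vcons Nat 2 4 (vcons Nat 1 3 (vcons Nat 0 2 (vnil Nat))))
inferred type:
  Eq (Vec Nat 3) (vcons Nat 2 4 (vcons Nat 1 3 (vcons Nat 0 2 (vnil Nat)))) (vcons Nat 2 4 (vcons Nat 1 3 (vcons Nat 0 2 (vnil Nat))))
observation: normalization takes exactly 26 steps under the normal-order strategy.


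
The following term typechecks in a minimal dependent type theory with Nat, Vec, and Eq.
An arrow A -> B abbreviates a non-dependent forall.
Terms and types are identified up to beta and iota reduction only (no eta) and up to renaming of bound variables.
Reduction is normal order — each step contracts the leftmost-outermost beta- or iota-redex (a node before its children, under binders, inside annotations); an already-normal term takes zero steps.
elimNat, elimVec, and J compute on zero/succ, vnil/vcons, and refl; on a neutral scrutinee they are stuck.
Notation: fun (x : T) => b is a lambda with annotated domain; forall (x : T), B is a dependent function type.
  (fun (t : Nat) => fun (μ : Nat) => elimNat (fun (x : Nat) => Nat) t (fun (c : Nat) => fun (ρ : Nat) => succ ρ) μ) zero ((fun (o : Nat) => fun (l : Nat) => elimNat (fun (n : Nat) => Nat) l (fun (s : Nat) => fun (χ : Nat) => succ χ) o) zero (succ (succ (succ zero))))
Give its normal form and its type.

resulting normal form:
  succ (succ (succ zero))
the term's type:
  Nat
observation: the first redex contracted is a beta-redex; the normal form is reached in 15 normal-order steps.


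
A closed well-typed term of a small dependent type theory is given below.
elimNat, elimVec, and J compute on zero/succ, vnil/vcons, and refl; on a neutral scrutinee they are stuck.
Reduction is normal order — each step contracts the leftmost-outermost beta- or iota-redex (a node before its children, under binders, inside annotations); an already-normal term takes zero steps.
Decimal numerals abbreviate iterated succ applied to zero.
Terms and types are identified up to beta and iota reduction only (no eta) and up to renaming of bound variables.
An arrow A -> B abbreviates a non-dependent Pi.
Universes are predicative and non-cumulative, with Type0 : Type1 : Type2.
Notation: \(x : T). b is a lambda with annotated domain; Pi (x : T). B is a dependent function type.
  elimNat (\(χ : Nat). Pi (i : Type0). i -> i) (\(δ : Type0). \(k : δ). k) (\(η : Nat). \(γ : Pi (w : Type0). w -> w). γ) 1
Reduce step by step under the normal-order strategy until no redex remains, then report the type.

reduction (normal order):
  elimNat (\(χ : Nat). Pi (i : Type0). i -> i) (\(δ : Type0). \(k : δ). k) (\(η : Nat). \(γ : Pi (w : Type0). w -> w). γ) 1
  ~> (\(χ : Nat). \(i : Pi (δ : Type0). δ -> δ). i) 0 (elimNat (\(k : Nat). Pi (η : Type0). η -> η) (\(γ : Type0). \(w : γ). w) (\(θ : Nat). \(c : Pi (σ : Type0). σ -> σ). c) 0)
  ~> (\(χ : Pi (i : Type0). i -> i). χ) (elimNat (\(δ : Nat). Pi (k : Type0). k -> k) (\(η : Type0). \(γ : η). γ) (\(w : Nat). \(θ : Pi (c : Type0). c -> c). θ) 0)
  ~> elimNat (\(χ : Nat). Pi (i : Type0). i -> i) (\(δ : Type0). \(k : δ). k) (\(η : Nat). \(γ : Pi (w : Type0). w -> w). γ) 0
  ~> \(χ : Type0). \(i : χ). i
type:
  Pi (χ : Type0). χ -> χ


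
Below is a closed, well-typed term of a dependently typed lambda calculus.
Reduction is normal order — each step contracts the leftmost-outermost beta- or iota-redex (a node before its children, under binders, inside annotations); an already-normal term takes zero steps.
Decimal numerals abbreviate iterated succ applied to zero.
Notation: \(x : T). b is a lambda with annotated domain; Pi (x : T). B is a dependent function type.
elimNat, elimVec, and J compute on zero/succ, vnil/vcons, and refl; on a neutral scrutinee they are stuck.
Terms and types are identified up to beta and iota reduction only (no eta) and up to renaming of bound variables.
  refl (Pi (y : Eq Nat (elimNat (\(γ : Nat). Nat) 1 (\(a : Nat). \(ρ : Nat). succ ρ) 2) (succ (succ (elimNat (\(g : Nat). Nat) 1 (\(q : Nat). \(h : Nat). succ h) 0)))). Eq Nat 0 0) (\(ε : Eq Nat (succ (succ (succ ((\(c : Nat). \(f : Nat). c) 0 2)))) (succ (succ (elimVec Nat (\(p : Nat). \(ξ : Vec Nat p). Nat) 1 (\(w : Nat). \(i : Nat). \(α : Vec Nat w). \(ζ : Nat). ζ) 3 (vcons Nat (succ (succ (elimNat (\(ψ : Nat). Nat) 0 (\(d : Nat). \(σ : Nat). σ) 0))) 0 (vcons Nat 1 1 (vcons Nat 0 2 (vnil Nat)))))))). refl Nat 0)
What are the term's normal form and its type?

reduced normal form:
  refl (Pi (y : Eq Nat 3 3). Eq Nat 0 0) (\(γ : Eq Nat 3 3). refl Nat 0)
inferred type:
  Eq (Pi (y : Eq Nat 3 3). Eq Nat 0 0) (\(γ : Eq Nat 3 3). refl Nat 0) (\(a : Eq Nat 3 3). refl Nat 0)


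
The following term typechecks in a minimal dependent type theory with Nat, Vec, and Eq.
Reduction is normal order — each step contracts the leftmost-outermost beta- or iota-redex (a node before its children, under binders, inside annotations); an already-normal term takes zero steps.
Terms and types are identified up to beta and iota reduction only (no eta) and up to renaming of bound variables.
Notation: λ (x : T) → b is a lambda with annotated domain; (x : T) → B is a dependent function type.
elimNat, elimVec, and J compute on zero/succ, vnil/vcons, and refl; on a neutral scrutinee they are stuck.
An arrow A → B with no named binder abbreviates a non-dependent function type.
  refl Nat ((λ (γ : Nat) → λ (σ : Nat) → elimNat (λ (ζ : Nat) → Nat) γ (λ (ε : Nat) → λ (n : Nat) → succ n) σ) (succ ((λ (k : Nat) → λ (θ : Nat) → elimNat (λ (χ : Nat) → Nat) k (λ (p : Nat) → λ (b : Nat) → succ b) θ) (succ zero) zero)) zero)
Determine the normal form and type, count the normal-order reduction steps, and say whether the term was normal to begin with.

resulting normal form:
  refl Nat (succ (succ zero))
inferred type:
  Eq Nat (succ (succ zero)) (succ (succ zero))
normal-order step count: 6
already normal: no
first contracted redex: a beta-redex


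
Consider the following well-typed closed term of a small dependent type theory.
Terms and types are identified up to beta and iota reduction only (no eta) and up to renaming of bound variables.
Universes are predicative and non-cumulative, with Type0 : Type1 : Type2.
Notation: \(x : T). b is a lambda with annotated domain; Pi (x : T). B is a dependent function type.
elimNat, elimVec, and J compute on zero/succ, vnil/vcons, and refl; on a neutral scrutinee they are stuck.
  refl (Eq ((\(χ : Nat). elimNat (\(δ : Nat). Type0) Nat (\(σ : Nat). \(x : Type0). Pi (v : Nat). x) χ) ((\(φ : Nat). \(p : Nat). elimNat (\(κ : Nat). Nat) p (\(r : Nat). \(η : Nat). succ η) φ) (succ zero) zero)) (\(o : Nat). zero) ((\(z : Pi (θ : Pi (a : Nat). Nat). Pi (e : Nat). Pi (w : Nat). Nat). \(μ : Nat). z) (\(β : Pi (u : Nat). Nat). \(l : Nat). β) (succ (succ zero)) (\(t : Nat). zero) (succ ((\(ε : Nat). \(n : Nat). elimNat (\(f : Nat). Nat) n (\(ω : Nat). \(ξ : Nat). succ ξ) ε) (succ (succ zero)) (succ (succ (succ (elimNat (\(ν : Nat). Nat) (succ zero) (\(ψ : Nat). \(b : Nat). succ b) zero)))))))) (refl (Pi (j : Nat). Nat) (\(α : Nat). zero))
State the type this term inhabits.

inferred type:
  Eq (Eq (Pi (χ : Nat). Nat) (\(δ : Nat). zero) (\(σ : Nat). zero)) (refl (Pi (x : Nat). Nat) (\(v : Nat). zero)) (refl (Pi (φ : Nat). Nat) (\(p : Nat). zero))


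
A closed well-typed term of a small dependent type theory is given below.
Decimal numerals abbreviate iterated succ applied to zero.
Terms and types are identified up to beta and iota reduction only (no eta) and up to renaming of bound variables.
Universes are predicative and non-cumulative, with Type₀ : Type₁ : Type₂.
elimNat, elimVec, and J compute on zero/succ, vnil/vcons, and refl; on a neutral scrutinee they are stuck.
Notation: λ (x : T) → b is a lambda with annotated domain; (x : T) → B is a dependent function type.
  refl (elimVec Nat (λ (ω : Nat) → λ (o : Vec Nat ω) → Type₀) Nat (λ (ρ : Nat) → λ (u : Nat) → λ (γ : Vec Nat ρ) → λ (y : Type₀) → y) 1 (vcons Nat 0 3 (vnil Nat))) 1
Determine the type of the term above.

type:
  Eq Nat 1 1


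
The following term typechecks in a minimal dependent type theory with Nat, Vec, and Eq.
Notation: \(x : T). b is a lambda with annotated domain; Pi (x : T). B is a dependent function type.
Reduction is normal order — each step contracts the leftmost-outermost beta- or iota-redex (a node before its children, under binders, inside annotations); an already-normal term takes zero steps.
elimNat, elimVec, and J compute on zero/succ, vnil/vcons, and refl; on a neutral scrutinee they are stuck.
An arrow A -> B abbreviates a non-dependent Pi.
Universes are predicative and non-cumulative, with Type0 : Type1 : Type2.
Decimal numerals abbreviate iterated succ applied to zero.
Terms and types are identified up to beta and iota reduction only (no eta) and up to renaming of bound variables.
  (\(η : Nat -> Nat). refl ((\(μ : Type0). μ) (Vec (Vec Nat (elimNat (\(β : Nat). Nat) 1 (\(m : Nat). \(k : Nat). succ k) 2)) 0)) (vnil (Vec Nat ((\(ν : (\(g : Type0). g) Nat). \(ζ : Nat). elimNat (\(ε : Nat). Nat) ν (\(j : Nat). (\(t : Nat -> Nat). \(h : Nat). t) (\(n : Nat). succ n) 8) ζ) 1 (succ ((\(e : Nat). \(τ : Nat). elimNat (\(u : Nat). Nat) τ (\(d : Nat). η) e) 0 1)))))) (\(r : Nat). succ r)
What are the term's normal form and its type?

reduced normal form:
  refl (Vec (Vec Nat 3) 0) (vnil (Vec Nat 3))
type:
  Eq (Vec (Vec Nat 3) 0) (vnil (Vec Nat 3)) (vnil (Vec Nat 3))
observation: 25 normal-order steps normalize the term, beginning with a beta-redex.


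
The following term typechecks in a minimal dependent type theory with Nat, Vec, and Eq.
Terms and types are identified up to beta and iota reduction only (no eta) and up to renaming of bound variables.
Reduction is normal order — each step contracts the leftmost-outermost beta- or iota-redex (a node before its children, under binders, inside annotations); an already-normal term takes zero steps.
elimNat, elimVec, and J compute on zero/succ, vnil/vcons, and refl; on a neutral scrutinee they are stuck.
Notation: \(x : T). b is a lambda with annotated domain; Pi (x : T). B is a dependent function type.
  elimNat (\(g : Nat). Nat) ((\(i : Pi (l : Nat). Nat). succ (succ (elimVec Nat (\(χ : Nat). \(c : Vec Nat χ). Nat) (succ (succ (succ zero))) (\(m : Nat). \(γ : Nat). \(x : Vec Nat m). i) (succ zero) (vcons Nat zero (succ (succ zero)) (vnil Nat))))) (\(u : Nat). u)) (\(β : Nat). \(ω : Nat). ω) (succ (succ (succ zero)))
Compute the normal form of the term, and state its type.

reduced normal form:
  succ (succ (succ (succ (succ zero))))
type:
  Nat
observation: 17 normal-order steps separate the term from its normal form.


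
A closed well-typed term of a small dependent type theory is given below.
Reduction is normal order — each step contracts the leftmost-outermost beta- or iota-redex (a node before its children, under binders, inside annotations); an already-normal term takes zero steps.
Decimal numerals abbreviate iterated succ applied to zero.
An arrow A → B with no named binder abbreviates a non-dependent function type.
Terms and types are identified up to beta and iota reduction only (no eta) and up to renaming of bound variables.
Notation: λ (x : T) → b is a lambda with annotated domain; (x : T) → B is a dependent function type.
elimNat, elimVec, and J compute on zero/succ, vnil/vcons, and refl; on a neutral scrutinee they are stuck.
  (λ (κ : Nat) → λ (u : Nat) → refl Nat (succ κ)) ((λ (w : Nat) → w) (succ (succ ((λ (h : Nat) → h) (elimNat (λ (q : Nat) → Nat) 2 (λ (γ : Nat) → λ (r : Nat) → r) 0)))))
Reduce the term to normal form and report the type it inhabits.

normal form:
  λ (κ : Nat) → refl Nat 5
type:
  Nat → Eq Nat 5 5


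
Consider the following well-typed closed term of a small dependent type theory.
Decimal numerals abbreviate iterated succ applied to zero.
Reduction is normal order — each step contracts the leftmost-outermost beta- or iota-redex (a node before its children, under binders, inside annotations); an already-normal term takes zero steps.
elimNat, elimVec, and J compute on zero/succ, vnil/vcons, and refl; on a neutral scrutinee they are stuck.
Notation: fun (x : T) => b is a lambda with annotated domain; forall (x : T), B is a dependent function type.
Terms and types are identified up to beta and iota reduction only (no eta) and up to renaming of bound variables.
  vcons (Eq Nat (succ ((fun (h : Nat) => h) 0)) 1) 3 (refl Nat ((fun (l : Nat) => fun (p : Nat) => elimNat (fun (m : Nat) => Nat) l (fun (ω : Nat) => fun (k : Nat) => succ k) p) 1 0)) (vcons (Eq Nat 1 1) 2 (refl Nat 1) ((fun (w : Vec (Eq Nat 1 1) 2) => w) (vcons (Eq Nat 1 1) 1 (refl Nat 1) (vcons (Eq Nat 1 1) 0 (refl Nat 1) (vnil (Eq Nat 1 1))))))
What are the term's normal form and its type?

reduced normal form:
  vcons (Eq Nat 1 1) 3 (refl Nat 1) (vcons (Eq Nat 1 1) 2 (refl Nat 1) (vcons (Eq Nat 1 1) 1 (refl Nat 1) (vcons (Eq Nat 1 1) 0 (refl Nat 1) (vnil (Eq Nat 1 1)))))
type:
  Vec (Eq Nat 1 1) 4
observation: 5 normal-order steps normalize the term, beginning with a beta-redex.


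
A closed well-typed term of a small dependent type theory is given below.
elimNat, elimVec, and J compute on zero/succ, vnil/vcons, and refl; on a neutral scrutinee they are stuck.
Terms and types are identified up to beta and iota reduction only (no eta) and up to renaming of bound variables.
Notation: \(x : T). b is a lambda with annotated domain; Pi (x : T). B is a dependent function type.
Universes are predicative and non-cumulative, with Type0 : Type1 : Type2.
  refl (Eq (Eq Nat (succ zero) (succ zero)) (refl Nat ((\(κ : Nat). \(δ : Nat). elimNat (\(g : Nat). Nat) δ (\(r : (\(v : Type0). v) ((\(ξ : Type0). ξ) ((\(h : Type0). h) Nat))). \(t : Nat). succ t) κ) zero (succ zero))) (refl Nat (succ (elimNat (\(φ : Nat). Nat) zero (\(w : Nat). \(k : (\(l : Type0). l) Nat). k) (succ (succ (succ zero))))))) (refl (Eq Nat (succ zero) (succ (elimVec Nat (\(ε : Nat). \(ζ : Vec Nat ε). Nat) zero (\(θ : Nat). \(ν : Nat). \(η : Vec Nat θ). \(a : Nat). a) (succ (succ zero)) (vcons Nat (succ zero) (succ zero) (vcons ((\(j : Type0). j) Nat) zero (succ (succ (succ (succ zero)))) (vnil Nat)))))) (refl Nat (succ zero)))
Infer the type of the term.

inferred type:
  Eq (Eq (Eq Nat (succ zero) (succ zero)) (refl Nat (succ zero)) (refl Nat (succ zero))) (refl (Eq Nat (succ zero) (succ zero)) (refl Nat (succ zero))) (refl (Eq Nat (succ zero) (succ zero)) (refl Nat (succ zero)))


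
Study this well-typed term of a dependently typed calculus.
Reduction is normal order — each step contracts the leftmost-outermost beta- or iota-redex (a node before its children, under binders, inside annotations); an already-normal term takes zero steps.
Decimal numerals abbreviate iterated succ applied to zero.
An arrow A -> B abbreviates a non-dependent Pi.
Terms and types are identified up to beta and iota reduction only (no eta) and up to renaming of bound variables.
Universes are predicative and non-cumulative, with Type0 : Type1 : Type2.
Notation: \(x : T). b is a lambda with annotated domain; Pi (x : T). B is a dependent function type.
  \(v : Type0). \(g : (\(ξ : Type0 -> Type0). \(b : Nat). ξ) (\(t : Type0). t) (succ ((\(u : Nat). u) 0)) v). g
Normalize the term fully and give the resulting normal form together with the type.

resulting normal form:
  \(v : Type0). \(g : v). g
the term's type:
  Pi (v : Type0). v -> v


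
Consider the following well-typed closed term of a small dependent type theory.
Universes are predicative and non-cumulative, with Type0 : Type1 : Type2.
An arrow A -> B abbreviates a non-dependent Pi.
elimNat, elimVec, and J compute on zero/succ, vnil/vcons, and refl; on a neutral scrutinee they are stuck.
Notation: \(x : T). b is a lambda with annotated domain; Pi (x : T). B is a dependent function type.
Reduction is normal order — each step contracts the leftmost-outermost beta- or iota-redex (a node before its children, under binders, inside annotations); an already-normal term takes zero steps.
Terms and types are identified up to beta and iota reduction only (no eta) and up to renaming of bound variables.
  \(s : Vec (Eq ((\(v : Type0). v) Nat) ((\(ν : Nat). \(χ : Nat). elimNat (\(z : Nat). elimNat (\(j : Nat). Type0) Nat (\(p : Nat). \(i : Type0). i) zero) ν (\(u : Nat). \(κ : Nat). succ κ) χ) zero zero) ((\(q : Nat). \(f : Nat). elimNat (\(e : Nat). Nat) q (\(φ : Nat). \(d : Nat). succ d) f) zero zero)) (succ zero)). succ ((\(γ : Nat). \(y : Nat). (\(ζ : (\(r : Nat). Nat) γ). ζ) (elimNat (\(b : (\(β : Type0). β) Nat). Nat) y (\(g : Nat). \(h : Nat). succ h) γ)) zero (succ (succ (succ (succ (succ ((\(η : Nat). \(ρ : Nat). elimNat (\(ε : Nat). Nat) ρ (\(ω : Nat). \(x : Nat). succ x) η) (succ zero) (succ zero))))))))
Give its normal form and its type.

reduced normal form:
  \(s : Vec (Eq Nat zero zero) (succ zero)). succ (succ (succ (succ (succ (succ (succ (succ zero)))))))
inferred type:
  Vec (Eq Nat zero zero) (succ zero) -> Nat


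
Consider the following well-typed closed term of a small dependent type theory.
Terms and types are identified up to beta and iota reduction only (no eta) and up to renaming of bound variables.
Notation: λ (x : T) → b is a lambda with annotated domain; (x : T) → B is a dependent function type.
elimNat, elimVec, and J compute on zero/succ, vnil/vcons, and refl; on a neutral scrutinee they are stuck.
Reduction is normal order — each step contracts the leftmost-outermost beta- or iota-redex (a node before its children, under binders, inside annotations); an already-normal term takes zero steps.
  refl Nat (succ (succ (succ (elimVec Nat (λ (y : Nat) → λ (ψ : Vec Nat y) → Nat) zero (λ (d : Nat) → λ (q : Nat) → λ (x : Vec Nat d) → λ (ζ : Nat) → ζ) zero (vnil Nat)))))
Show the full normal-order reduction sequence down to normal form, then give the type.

normal-order reduction:
  refl Nat (succ (succ (succ (elimVec Nat (λ (y : Nat) → λ (ψ : Vec Nat y) → Nat) zero (λ (d : Nat) → λ (q : Nat) → λ (x : Vec Nat d) → λ (ζ : Nat) → ζ) zero (vnil Nat)))))
  ~> refl Nat (succ (succ (succ zero)))
the term's type:
  Eq Nat (succ (succ (succ zero))) (succ (succ (succ zero)))


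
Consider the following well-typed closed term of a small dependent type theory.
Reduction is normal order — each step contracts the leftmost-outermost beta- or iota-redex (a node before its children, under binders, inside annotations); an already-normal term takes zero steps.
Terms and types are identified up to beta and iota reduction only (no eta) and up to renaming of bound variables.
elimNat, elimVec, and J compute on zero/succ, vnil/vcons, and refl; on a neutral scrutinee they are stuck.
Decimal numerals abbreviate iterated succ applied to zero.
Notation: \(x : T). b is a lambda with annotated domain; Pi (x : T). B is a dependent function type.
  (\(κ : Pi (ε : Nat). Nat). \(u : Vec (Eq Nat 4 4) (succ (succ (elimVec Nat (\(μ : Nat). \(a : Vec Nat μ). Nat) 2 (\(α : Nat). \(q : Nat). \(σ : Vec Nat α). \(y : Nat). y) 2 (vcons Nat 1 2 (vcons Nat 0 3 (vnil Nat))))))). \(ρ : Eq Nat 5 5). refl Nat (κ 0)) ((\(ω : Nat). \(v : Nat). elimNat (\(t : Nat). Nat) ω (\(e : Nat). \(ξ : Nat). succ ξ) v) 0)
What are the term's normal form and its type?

normal form:
  \(κ : Vec (Eq Nat 4 4) 4). \(ε : Eq Nat 5 5). refl Nat 0
the term's type:
  Pi (κ : Vec (Eq Nat 4 4) 4). Pi (ε : Eq Nat 5 5). Eq Nat 0 0
observation: the first redex contracted is a beta-redex; the normal form is reached in 15 normal-order steps.


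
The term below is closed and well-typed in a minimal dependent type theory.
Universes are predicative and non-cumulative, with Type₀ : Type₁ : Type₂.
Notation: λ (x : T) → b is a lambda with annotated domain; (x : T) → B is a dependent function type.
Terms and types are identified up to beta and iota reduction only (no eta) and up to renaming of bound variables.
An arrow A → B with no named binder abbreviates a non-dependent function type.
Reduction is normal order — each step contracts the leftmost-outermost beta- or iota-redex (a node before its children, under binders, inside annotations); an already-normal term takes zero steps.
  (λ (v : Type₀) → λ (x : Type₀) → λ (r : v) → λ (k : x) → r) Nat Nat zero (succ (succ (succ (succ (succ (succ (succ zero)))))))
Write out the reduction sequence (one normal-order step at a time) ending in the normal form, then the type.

normal-order reduction sequence:
  (λ (v : Type₀) → λ (x : Type₀) → λ (r : v) → λ (k : x) → r) Nat Nat zero (succ (succ (succ (succ (succ (succ (succ zero)))))))
  ~> (λ (v : Type₀) → λ (x : Nat) → λ (r : v) → x) Nat zero (succ (succ (succ (succ (succ (succ (succ zero)))))))
  ~> (λ (v : Nat) → λ (x : Nat) → v) zero (succ (succ (succ (succ (succ (succ (succ zero)))))))
  ~> (λ (v : Nat) → zero) (succ (succ (succ (succ (succ (succ (succ zero)))))))
  ~> zero
inferred type:
  Nat


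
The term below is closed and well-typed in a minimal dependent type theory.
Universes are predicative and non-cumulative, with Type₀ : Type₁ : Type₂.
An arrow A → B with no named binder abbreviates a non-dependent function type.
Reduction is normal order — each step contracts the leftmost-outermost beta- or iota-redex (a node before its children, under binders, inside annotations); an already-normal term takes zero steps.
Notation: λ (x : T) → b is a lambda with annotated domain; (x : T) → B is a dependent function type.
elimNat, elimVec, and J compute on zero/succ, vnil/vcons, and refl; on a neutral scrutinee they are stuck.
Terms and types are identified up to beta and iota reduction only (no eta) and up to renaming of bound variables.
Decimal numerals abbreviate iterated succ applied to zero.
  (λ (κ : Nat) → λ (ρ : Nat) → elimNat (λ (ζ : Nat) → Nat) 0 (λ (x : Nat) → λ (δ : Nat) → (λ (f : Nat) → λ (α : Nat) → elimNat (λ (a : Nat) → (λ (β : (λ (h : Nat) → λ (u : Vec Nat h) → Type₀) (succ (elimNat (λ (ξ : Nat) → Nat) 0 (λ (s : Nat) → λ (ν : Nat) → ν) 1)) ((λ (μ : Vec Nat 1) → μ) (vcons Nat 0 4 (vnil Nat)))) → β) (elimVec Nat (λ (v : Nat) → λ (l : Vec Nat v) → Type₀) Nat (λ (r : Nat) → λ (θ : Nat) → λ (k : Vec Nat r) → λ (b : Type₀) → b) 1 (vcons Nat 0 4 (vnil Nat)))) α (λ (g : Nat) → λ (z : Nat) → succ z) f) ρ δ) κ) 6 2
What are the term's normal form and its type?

resulting normal form:
  12
type:
  Nat
observation: 75 normal-order steps normalize the term, beginning with a beta-redex.


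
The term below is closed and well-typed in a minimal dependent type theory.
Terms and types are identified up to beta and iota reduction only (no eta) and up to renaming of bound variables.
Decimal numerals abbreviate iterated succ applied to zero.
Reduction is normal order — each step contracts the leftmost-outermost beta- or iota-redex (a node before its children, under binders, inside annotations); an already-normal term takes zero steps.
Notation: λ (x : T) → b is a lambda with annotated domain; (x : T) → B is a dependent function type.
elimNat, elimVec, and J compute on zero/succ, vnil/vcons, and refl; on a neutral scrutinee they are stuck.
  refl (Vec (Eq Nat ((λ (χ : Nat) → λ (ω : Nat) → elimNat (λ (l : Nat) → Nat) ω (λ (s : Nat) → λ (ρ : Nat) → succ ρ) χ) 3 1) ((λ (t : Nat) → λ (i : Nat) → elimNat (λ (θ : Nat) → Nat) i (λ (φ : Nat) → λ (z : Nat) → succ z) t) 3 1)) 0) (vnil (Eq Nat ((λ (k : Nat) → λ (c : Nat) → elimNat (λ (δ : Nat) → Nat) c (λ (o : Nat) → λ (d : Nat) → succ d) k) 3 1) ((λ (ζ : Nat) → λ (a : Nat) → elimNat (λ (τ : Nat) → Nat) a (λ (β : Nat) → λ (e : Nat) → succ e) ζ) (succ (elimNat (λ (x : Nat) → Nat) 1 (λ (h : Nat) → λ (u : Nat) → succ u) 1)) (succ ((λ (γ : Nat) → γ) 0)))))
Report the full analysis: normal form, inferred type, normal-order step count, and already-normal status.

resulting normal form:
  refl (Vec (Eq Nat 4 4) 0) (vnil (Eq Nat 4 4))
type:
  Eq (Vec (Eq Nat 4 4) 0) (vnil (Eq Nat 4 4)) (vnil (Eq Nat 4 4))
reduction steps (normal order): 53
already normal: no
first contracted redex: a beta-redex


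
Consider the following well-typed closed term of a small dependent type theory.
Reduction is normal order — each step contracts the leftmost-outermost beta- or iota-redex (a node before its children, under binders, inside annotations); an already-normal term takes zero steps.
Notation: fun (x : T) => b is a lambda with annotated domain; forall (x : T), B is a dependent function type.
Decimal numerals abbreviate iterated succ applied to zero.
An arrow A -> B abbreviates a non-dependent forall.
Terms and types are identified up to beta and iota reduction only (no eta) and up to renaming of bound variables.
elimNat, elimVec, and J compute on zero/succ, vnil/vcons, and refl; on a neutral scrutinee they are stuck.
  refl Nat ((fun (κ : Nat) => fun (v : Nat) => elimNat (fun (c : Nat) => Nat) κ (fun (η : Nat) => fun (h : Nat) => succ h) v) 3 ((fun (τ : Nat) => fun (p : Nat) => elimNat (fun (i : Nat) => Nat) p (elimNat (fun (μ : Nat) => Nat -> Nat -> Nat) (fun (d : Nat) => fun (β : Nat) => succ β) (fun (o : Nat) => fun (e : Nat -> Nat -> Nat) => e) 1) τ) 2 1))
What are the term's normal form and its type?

resulting normal form:
  refl Nat 6
the term's type:
  Eq Nat 6 6
observation: normalization takes exactly 29 steps under the normal-order strategy.


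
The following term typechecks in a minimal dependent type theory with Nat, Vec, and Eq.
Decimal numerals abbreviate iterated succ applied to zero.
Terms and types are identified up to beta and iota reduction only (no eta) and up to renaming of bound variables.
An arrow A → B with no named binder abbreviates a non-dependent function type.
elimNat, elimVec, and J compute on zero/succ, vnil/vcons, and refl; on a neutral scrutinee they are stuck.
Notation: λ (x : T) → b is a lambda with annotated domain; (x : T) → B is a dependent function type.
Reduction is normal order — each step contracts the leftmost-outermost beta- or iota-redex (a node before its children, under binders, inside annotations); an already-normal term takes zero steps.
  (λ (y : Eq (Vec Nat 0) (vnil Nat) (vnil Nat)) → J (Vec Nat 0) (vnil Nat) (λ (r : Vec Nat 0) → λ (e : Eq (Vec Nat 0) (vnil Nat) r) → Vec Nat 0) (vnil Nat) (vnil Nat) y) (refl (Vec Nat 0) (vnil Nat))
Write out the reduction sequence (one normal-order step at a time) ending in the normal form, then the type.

normal-order reduction sequence:
  (λ (y : Eq (Vec Nat 0) (vnil Nat) (vnil Nat)) → J (Vec Nat 0) (vnil Nat) (λ (r : Vec Nat 0) → λ (e : Eq (Vec Nat 0) (vnil Nat) r) → Vec Nat 0) (vnil Nat) (vnil Nat) y) (refl (Vec Nat 0) (vnil Nat))
  ~> J (Vec Nat 0) (vnil Nat) (λ (y : Vec Nat 0) → λ (r : Eq (Vec Nat 0) (vnil Nat) y) → Vec Nat 0) (vnil Nat) (vnil Nat) (refl (Vec Nat 0) (vnil Nat))
  ~> vnil Nat
type:
  Vec Nat 0
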